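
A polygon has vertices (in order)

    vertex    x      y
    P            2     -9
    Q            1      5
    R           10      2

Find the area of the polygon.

61.5

Apply the surveyor's formula: 2A = Σ (x_i·y_{i+1} − x_{i+1}·y_i), indices taken mod 3.
Σ = (19) + (-48) + (-94) = -123
Area = |Σ|/2 = 61.5.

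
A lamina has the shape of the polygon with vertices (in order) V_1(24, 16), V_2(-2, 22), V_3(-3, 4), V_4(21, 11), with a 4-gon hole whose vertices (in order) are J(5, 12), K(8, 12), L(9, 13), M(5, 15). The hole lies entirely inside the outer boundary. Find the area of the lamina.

Outer boundary:
Σ = (560) + (58) + (-117) + (72) = 573
Area = |Σ|/2 = 286.5.
Hole:
Apply Gauss's area formula: 2A = Σ (x_i·y_{i+1} − x_{i+1}·y_i), indices taken mod 4.
Cross-terms: -36, -4, 70, -15  ⇒  Σ = 15
Area = |Σ|/2 = 7.5.
Net area = 286.5 − 7.5 = 279.

279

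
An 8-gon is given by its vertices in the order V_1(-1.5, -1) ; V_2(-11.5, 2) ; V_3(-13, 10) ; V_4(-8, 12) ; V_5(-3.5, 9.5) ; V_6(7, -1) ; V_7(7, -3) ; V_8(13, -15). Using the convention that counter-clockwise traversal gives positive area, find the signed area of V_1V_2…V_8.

Apply the shoelace (surveyor's) formula: 2A = Σ (x_i·y_{i+1} − x_{i+1}·y_i), indices taken mod 8.
V_1→V_2: (-1.5)(2) − (-11.5)(-1) = -14.5
V_2→V_3: (-11.5)(10) − (-13)(2) = -89
V_3→V_4: (-13)(12) − (-8)(10) = -76
V_4→V_5: (-8)(9.5) − (-3.5)(12) = -34
V_5→V_6: (-3.5)(-1) − (7)(9.5) = -63
V_6→V_7: (7)(-3) − (7)(-1) = -14
V_7→V_8: (7)(-15) − (13)(-3) = -66
V_8→V_1: (13)(-1) − (-1.5)(-15) = -35.5
Σ = -392
Signed area = Σ/2 = -196 (negative ⇒ clockwise traversal).

-196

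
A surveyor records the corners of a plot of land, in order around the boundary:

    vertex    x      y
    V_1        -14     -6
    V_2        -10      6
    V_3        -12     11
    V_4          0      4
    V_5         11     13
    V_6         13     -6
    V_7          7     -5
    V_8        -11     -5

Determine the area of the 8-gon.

313

Cross-terms: -144, -38, -48, -44, -235, -23, -90, -4  ⇒  Σ = -626
Area = |Σ|/2 = 313.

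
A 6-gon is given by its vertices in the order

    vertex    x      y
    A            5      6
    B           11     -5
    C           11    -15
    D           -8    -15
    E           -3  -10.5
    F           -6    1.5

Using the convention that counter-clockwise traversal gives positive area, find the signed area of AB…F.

-279

Apply the shoelace formula: 2A = Σ (x_i·y_{i+1} − x_{i+1}·y_i), indices taken mod 6.
Σ = (-91) + (-110) + (-285) + (39) + (-67.5) + (-43.5) = -558
Signed area = Σ/2 = -279 (negative ⇒ clockwise traversal).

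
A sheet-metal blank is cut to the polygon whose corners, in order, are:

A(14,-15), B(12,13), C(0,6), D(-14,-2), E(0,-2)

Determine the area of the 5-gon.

Apply the shoelace (surveyor's) formula: 2A = Σ (x_i·y_{i+1} − x_{i+1}·y_i), indices taken mod 5.
A→B: (14)(13) − (12)(-15) = 362
B→C: (12)(6) − (0)(13) = 72
C→D: (0)(-2) − (-14)(6) = 84
D→E: (-14)(-2) − (0)(-2) = 28
E→A: (0)(-15) − (14)(-2) = 28
Σ = 574
Area = |Σ|/2 = 287.

287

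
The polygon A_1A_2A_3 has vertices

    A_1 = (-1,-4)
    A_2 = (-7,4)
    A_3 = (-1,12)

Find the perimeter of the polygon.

36

|A_1A_2| = √((-6)² + (8)²) = √100 = 10
|A_2A_3| = √((6)² + (8)²) = √100 = 10
|A_3A_1| = √((0)² + (-16)²) = √256 = 16
Perimeter = 10 + 10 + 16 = 36.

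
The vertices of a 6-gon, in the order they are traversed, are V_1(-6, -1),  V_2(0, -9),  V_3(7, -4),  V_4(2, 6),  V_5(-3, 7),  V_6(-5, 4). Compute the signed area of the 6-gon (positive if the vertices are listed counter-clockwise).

125.5

Apply the shoelace formula: 2A = Σ (x_i·y_{i+1} − x_{i+1}·y_i), indices taken mod 6.
Σ = (54) + (63) + (50) + (32) + (23) + (29) = 251
Signed area = Σ/2 = 125.5 (positive ⇒ counter-clockwise traversal).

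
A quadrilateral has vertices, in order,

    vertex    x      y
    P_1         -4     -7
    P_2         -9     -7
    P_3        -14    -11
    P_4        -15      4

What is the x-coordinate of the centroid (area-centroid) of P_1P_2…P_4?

Apply the surveyor's formula. First the cross-terms c_i = x_i·y_{i+1} − x_{i+1}·y_i:
  -35, 1, -221, 121  ⇒  2A = -134, A = -67.
Then Σ (x_i + x_{i+1})·c_i = 4542, so x̄ = 4542 / (6·(-67)) = -757/67.

-757/67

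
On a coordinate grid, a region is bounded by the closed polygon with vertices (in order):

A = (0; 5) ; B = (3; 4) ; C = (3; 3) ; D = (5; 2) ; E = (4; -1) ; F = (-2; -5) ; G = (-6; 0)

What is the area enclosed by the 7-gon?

A→B: (0)(4) − (3)(5) = -15
B→C: (3)(3) − (3)(4) = -3
C→D: (3)(2) − (5)(3) = -9
D→E: (5)(-1) − (4)(2) = -13
E→F: (4)(-5) − (-2)(-1) = -22
F→G: (-2)(0) − (-6)(-5) = -30
G→A: (-6)(5) − (0)(0) = -30
Σ = -122
Area = |Σ|/2 = 61.

61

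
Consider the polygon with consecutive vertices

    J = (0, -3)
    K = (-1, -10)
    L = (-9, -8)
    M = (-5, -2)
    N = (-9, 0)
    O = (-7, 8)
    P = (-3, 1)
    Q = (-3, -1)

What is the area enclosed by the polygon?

82.5

Cross-terms: -3, -82, -22, -18, -72, 17, 6, 9  ⇒  Σ = -165
Area = |Σ|/2 = 82.5.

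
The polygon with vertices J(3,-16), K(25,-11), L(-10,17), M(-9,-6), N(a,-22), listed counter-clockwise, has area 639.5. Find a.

The doubled signed area Σ (x_i y_{i+1} − x_{i+1} y_i) is linear in a.
With a=0 it equals 1159; the coefficient of a is -10 (from the two edges through N).
So -10·a + 1159 = 2·639.5 = 1279 ⇒ a = -12.

-12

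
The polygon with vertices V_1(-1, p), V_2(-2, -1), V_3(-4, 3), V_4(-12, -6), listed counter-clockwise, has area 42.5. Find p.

-4

Write out the shoelace sum; only the two edges meeting at V_1 involve p:
2·Area = [((-12)·p − (-1)·(-6)) + ((-1)·(-1) − (-2)·p)] + 50
       = -10·p + 45 = 85
⇒ p = -4.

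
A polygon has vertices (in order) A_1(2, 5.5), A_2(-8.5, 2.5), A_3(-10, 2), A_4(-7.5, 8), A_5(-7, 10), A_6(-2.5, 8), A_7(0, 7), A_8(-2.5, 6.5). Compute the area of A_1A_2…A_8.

Apply Gauss's area formula: 2A = Σ (x_i·y_{i+1} − x_{i+1}·y_i), indices taken mod 8.
Σ = (51.75) + (8) + (-65) + (-19) + (-31) + (-17.5) + (17.5) + (-26.75) = -82
Area = |Σ|/2 = 41.

41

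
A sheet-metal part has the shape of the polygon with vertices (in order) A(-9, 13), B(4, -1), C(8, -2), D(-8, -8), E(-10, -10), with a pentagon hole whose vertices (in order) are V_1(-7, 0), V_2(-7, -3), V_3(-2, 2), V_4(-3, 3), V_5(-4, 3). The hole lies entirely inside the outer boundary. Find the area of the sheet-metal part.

Outer boundary:
Apply the shoelace formula: 2A = Σ (x_i·y_{i+1} − x_{i+1}·y_i), indices taken mod 5.
Σ = (-43) + (0) + (-80) + (0) + (-220) = -343
Area = |Σ|/2 = 171.5.
Hole:
Σ = (21) + (-20) + (0) + (3) + (21) = 25
Area = |Σ|/2 = 12.5.
Net area = 171.5 − 12.5 = 159.

159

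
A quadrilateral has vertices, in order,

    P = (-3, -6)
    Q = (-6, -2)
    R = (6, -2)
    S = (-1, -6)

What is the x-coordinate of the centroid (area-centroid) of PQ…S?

Apply the shoelace formula. First the cross-terms c_i = x_i·y_{i+1} − x_{i+1}·y_i:
  -30, 24, -38, -12  ⇒  2A = -56, A = -28.
Then Σ (x_i + x_{i+1})·c_i = 128, so x̄ = 128 / (6·(-28)) = -16/21.

-16/21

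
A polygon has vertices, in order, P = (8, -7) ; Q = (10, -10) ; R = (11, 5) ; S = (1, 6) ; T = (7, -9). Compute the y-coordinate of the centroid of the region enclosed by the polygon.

Apply Gauss's area formula. First the cross-terms c_i = x_i·y_{i+1} − x_{i+1}·y_i:
  -10, 160, 61, -51, 23  ⇒  2A = 183, A = 91.5.
Then Σ (y_i + y_{i+1})·c_i = -174, so ȳ = -174 / (6·91.5) = -58/183.

-58/183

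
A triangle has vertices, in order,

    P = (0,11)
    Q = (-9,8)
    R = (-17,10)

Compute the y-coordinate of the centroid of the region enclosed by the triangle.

29/3

Apply the shoelace formula. First the cross-terms c_i = x_i·y_{i+1} − x_{i+1}·y_i:
  99, 46, -187  ⇒  2A = -42, A = -21.
Then Σ (y_i + y_{i+1})·c_i = -1218, so ȳ = -1218 / (6·(-21)) = 29/3.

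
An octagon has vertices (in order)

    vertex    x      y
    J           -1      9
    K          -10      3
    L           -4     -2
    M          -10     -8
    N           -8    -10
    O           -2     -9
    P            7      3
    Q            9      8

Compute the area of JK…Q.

197

Σ = (87) + (32) + (12) + (36) + (52) + (57) + (29) + (89) = 394
Area = |Σ|/2 = 197.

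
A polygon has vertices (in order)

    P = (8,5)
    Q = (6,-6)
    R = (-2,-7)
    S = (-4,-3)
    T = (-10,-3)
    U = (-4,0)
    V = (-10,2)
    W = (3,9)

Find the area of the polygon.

172.5

Σ = (-78) + (-54) + (-22) + (-18) + (-12) + (-8) + (-96) + (-57) = -345
Area = |Σ|/2 = 172.5.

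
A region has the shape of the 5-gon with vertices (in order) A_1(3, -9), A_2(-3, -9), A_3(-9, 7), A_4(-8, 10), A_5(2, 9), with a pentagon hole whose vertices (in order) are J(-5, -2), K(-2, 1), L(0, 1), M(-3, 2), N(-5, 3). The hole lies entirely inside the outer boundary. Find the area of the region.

154.5

Outer boundary:
Cross-terms: -54, -102, -34, -92, -45  ⇒  Σ = -327
Area = |Σ|/2 = 163.5.
Hole:
Cross-terms: -9, -2, 3, 1, 25  ⇒  Σ = 18
Area = |Σ|/2 = 9.
Net area = 163.5 − 9 = 154.5.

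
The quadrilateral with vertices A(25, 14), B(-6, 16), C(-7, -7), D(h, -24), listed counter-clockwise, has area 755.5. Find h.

5

Write out the shoelace sum; only the two edges meeting at D involve h:
2·Area = [((-7)·(-24) − h·(-7)) + (h·14 − 25·(-24))] + 638
       = 21·h + 1406 = 1511
⇒ h = 5.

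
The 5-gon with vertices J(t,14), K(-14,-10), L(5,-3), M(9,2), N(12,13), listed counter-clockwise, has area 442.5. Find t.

-13

The doubled signed area Σ (x_i y_{i+1} − x_{i+1} y_i) is linear in t.
With t=0 it equals 586; the coefficient of t is -23 (from the two edges through J).
So -23·t + 586 = 2·442.5 = 885 ⇒ t = -13.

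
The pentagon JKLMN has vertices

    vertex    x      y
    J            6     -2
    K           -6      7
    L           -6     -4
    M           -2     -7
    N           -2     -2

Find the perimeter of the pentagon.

44

|JK| = √((-12)² + (9)²) = √225 = 15
|KL| = √((0)² + (-11)²) = √121 = 11
|LM| = √((4)² + (-3)²) = √25 = 5
|MN| = √((0)² + (5)²) = √25 = 5
|NJ| = √((8)² + (0)²) = √64 = 8
Perimeter = 15 + 11 + 5 + 5 + 8 = 44.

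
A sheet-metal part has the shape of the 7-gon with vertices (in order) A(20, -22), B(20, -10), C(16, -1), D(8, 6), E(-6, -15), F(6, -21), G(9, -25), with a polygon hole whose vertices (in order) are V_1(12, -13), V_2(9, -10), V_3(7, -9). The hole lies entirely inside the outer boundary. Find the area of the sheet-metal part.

Outer boundary:
A→B: (20)(-10) − (20)(-22) = 240
B→C: (20)(-1) − (16)(-10) = 140
C→D: (16)(6) − (8)(-1) = 104
D→E: (8)(-15) − (-6)(6) = -84
E→F: (-6)(-21) − (6)(-15) = 216
F→G: (6)(-25) − (9)(-21) = 39
G→A: (9)(-22) − (20)(-25) = 302
Σ = 957
Area = |Σ|/2 = 478.5.
Hole:
Apply the shoelace formula: 2A = Σ (x_i·y_{i+1} − x_{i+1}·y_i), indices taken mod 3.
Σ = (-3) + (-11) + (17) = 3
Area = |Σ|/2 = 1.5.
Net area = 478.5 − 1.5 = 477.

477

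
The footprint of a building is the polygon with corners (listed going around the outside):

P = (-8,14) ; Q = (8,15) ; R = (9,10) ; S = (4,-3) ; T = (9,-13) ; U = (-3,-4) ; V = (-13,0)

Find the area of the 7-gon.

P→Q: (-8)(15) − (8)(14) = -232
Q→R: (8)(10) − (9)(15) = -55
R→S: (9)(-3) − (4)(10) = -67
S→T: (4)(-13) − (9)(-3) = -25
T→U: (9)(-4) − (-3)(-13) = -75
U→V: (-3)(0) − (-13)(-4) = -52
V→P: (-13)(14) − (-8)(0) = -182
Σ = -688
Area = |Σ|/2 = 344.

344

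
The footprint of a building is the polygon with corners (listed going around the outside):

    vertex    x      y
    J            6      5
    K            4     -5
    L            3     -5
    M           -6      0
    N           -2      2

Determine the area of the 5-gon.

59.5

Apply Gauss's area formula: 2A = Σ (x_i·y_{i+1} − x_{i+1}·y_i), indices taken mod 5.
Σ = (-50) + (-5) + (-30) + (-12) + (-22) = -119
Area = |Σ|/2 = 59.5.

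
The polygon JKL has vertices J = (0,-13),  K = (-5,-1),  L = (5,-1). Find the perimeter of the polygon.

36

|JK| = √((-5)² + (12)²) = √169 = 13
|KL| = √((10)² + (0)²) = √100 = 10
|LJ| = √((-5)² + (-12)²) = √169 = 13
Perimeter = 13 + 10 + 13 = 36.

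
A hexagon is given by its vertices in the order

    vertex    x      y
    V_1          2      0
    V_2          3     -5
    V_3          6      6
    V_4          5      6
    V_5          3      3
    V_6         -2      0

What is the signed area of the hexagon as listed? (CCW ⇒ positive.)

23.5

Σ = (-10) + (48) + (6) + (-3) + (6) + (0) = 47
Signed area = Σ/2 = 23.5 (positive ⇒ counter-clockwise traversal).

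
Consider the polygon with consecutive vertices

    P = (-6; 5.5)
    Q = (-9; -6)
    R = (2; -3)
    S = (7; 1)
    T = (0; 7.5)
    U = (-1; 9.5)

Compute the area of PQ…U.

Apply the shoelace (surveyor's) formula: 2A = Σ (x_i·y_{i+1} − x_{i+1}·y_i), indices taken mod 6.
P→Q: (-6)(-6) − (-9)(5.5) = 85.5
Q→R: (-9)(-3) − (2)(-6) = 39
R→S: (2)(1) − (7)(-3) = 23
S→T: (7)(7.5) − (0)(1) = 52.5
T→U: (0)(9.5) − (-1)(7.5) = 7.5
U→P: (-1)(5.5) − (-6)(9.5) = 51.5
Σ = 259
Area = |Σ|/2 = 129.5.

129.5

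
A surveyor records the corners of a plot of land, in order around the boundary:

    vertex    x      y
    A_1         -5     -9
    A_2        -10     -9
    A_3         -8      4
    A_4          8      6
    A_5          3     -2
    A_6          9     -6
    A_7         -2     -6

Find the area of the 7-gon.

Apply the surveyor's formula: 2A = Σ (x_i·y_{i+1} − x_{i+1}·y_i), indices taken mod 7.
Σ = (-45) + (-112) + (-80) + (-34) + (0) + (-66) + (-12) = -349
Area = |Σ|/2 = 174.5.

174.5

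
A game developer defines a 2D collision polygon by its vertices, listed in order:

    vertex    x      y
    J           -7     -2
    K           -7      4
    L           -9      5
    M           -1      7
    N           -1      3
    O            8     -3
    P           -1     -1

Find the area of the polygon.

Apply Gauss's area formula: 2A = Σ (x_i·y_{i+1} − x_{i+1}·y_i), indices taken mod 7.
Σ = (-42) + (1) + (-58) + (4) + (-21) + (-11) + (-5) = -132
Area = |Σ|/2 = 66.

66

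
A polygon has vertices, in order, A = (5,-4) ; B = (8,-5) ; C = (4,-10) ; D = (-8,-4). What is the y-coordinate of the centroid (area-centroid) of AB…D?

-1765/291

Apply the surveyor's formula. First the cross-terms c_i = x_i·y_{i+1} − x_{i+1}·y_i:
  7, -60, -96, 52  ⇒  2A = -97, A = -48.5.
Then Σ (y_i + y_{i+1})·c_i = 1765, so ȳ = 1765 / (6·(-48.5)) = -1765/291.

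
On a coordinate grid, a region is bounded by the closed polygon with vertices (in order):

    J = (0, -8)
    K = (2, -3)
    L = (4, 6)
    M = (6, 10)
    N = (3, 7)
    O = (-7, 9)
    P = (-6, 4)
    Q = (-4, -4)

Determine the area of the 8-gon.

115

Σ = (16) + (24) + (4) + (12) + (76) + (26) + (40) + (32) = 230
Area = |Σ|/2 = 115.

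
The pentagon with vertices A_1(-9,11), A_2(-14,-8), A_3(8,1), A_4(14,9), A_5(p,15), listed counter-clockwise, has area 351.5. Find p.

The doubled signed area Σ (x_i y_{i+1} − x_{i+1} y_i) is linear in p.
With p=0 it equals 679; the coefficient of p is 2 (from the two edges through A_5).
So 2·p + 679 = 2·351.5 = 703 ⇒ p = 12.

12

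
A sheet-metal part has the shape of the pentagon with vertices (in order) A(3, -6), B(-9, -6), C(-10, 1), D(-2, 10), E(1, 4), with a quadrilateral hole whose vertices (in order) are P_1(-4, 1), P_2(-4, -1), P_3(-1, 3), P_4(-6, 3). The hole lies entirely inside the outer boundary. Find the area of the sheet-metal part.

129.5

Outer boundary:
Apply the shoelace formula: 2A = Σ (x_i·y_{i+1} − x_{i+1}·y_i), indices taken mod 5.
Σ = (-72) + (-69) + (-98) + (-18) + (-18) = -275
Area = |Σ|/2 = 137.5.
Hole:
Apply the shoelace formula: 2A = Σ (x_i·y_{i+1} − x_{i+1}·y_i), indices taken mod 4.
Σ = (8) + (-13) + (15) + (6) = 16
Area = |Σ|/2 = 8.
Net area = 137.5 − 8 = 129.5.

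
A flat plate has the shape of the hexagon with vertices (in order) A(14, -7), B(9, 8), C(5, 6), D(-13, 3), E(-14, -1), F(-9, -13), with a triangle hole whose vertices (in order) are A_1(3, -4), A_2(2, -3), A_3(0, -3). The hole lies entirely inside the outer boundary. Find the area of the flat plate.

Outer boundary:
Σ = (175) + (14) + (93) + (55) + (173) + (245) = 755
Area = |Σ|/2 = 377.5.
Hole:
Cross-terms: -1, -6, 9  ⇒  Σ = 2
Area = |Σ|/2 = 1.
Net area = 377.5 − 1 = 376.5.

376.5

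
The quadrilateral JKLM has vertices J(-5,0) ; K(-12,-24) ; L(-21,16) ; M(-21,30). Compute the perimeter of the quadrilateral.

|JK| = √((-7)² + (-24)²) = √625 = 25
|KL| = √((-9)² + (40)²) = √1681 = 41
|LM| = √((0)² + (14)²) = √196 = 14
|MJ| = √((16)² + (-30)²) = √1156 = 34
Perimeter = 25 + 41 + 14 + 34 = 114.

114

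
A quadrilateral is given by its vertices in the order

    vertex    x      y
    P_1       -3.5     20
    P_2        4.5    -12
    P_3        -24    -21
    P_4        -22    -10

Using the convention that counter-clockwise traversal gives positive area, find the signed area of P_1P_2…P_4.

-563.75

Apply the shoelace (surveyor's) formula: 2A = Σ (x_i·y_{i+1} − x_{i+1}·y_i), indices taken mod 4.
Σ = (-48) + (-382.5) + (-222) + (-475) = -1127.5
Signed area = Σ/2 = -563.75 (negative ⇒ clockwise traversal).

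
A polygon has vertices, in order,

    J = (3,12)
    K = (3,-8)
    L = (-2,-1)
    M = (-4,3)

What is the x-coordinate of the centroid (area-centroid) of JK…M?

131/219

Apply Gauss's area formula. First the cross-terms c_i = x_i·y_{i+1} − x_{i+1}·y_i:
  -60, -19, -10, -57  ⇒  2A = -146, A = -73.
Then Σ (x_i + x_{i+1})·c_i = -262, so x̄ = -262 / (6·(-73)) = 131/219.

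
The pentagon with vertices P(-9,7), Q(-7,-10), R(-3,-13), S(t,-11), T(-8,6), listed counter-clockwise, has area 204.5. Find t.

The doubled signed area Σ (x_i y_{i+1} − x_{i+1} y_i) is linear in t.
With t=0 it equals 143; the coefficient of t is 19 (from the two edges through S).
So 19·t + 143 = 2·204.5 = 409 ⇒ t = 14.

14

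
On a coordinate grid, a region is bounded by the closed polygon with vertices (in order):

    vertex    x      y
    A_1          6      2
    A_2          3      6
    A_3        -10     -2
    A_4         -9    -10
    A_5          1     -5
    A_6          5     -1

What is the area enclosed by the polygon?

130.5

Cross-terms: 30, 54, 82, 55, 24, 16  ⇒  Σ = 261
Area = |Σ|/2 = 130.5.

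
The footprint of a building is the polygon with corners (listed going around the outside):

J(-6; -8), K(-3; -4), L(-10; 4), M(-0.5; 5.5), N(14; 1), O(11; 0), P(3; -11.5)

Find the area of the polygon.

Σ = (0) + (-52) + (-53) + (-77.5) + (-11) + (-126.5) + (-93) = -413
Area = |Σ|/2 = 206.5.

206.5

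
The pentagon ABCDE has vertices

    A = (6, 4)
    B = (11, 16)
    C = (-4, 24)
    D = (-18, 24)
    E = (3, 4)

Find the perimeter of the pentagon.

|AB| = √((5)² + (12)²) = √169 = 13
|BC| = √((-15)² + (8)²) = √289 = 17
|CD| = √((-14)² + (0)²) = √196 = 14
|DE| = √((21)² + (-20)²) = √841 = 29
|EA| = √((3)² + (0)²) = √9 = 3
Perimeter = 13 + 17 + 14 + 29 + 3 = 76.

76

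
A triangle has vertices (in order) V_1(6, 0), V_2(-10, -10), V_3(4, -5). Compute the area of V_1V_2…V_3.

Apply the surveyor's formula: 2A = Σ (x_i·y_{i+1} − x_{i+1}·y_i), indices taken mod 3.
Cross-terms: -60, 90, 30  ⇒  Σ = 60
Area = |Σ|/2 = 30.

30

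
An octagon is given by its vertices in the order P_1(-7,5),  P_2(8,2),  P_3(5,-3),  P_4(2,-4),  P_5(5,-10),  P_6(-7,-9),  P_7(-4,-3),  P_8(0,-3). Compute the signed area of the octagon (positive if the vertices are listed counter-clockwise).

-120.5

Σ = (-54) + (-34) + (-14) + (0) + (-115) + (-15) + (12) + (-21) = -241
Signed area = Σ/2 = -120.5 (negative ⇒ clockwise traversal).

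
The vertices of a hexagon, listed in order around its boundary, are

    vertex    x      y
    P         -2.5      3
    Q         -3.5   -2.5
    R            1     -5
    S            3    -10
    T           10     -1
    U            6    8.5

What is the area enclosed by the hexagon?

Apply the shoelace (surveyor's) formula: 2A = Σ (x_i·y_{i+1} − x_{i+1}·y_i), indices taken mod 6.
P→Q: (-2.5)(-2.5) − (-3.5)(3) = 16.75
Q→R: (-3.5)(-5) − (1)(-2.5) = 20
R→S: (1)(-10) − (3)(-5) = 5
S→T: (3)(-1) − (10)(-10) = 97
T→U: (10)(8.5) − (6)(-1) = 91
U→P: (6)(3) − (-2.5)(8.5) = 39.25
Σ = 269
Area = |Σ|/2 = 134.5.

134.5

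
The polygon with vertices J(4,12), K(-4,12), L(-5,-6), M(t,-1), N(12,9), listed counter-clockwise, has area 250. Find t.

The doubled signed area Σ (x_i y_{i+1} − x_{i+1} y_i) is linear in t.
With t=0 it equals 305; the coefficient of t is 15 (from the two edges through M).
So 15·t + 305 = 2·250 = 500 ⇒ t = 13.

13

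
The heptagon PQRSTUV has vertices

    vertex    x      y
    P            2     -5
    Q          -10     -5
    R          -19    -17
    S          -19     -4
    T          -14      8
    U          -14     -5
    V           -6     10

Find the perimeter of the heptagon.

|PQ| = √((-12)² + (0)²) = √144 = 12
|QR| = √((-9)² + (-12)²) = √225 = 15
|RS| = √((0)² + (13)²) = √169 = 13
|ST| = √((5)² + (12)²) = √169 = 13
|TU| = √((0)² + (-13)²) = √169 = 13
|UV| = √((8)² + (15)²) = √289 = 17
|VP| = √((8)² + (-15)²) = √289 = 17
Perimeter = 12 + 15 + 13 + 13 + 13 + 17 + 17 = 100.

100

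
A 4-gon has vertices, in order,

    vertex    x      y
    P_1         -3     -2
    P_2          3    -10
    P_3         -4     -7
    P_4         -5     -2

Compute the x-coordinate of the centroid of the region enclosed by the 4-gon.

Apply the surveyor's formula. First the cross-terms c_i = x_i·y_{i+1} − x_{i+1}·y_i:
  36, -61, -27, 4  ⇒  2A = -48, A = -24.
Then Σ (x_i + x_{i+1})·c_i = 272, so x̄ = 272 / (6·(-24)) = -17/9.

-17/9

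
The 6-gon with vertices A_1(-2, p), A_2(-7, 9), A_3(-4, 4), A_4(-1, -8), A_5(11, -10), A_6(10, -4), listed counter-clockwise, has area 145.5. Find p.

7

Write out the shoelace sum; only the two edges meeting at A_1 involve p:
2·Area = [(10·p − (-2)·(-4)) + ((-2)·9 − (-7)·p)] + 198
       = 17·p + 172 = 291
⇒ p = 7.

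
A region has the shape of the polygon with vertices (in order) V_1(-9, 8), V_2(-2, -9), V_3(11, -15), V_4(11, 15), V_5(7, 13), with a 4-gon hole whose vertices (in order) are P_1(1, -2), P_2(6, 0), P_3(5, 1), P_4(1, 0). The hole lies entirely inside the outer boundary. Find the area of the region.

376

Outer boundary:
Cross-terms: 97, 129, 330, 38, 173  ⇒  Σ = 767
Area = |Σ|/2 = 383.5.
Hole:
Apply the shoelace formula: 2A = Σ (x_i·y_{i+1} − x_{i+1}·y_i), indices taken mod 4.
Cross-terms: 12, 6, -1, -2  ⇒  Σ = 15
Area = |Σ|/2 = 7.5.
Net area = 383.5 − 7.5 = 376.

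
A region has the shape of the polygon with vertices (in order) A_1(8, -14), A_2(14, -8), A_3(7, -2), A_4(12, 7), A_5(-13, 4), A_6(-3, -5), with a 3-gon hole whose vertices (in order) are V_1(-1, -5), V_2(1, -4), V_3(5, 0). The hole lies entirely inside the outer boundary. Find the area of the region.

Outer boundary:
Apply the shoelace formula: 2A = Σ (x_i·y_{i+1} − x_{i+1}·y_i), indices taken mod 6.
A_1→A_2: (8)(-8) − (14)(-14) = 132
A_2→A_3: (14)(-2) − (7)(-8) = 28
A_3→A_4: (7)(7) − (12)(-2) = 73
A_4→A_5: (12)(4) − (-13)(7) = 139
A_5→A_6: (-13)(-5) − (-3)(4) = 77
A_6→A_1: (-3)(-14) − (8)(-5) = 82
Σ = 531
Area = |Σ|/2 = 265.5.
Hole:
Σ = (9) + (20) + (-25) = 4
Area = |Σ|/2 = 2.
Net area = 265.5 − 2 = 263.5.

263.5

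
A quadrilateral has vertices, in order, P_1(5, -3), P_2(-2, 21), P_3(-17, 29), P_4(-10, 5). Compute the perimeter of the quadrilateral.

|P_1P_2| = √((-7)² + (24)²) = √625 = 25
|P_2P_3| = √((-15)² + (8)²) = √289 = 17
|P_3P_4| = √((7)² + (-24)²) = √625 = 25
|P_4P_1| = √((15)² + (-8)²) = √289 = 17
Perimeter = 25 + 17 + 25 + 17 = 84.

84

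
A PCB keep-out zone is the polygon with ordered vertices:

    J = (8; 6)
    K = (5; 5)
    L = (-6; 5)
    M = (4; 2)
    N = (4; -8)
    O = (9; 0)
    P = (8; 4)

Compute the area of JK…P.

Apply the surveyor's formula: 2A = Σ (x_i·y_{i+1} − x_{i+1}·y_i), indices taken mod 7.
Σ = (10) + (55) + (-32) + (-40) + (72) + (36) + (16) = 117
Area = |Σ|/2 = 58.5.

58.5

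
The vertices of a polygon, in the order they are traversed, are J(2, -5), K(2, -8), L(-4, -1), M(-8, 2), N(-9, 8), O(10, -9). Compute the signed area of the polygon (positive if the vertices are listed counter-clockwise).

Apply Gauss's area formula: 2A = Σ (x_i·y_{i+1} − x_{i+1}·y_i), indices taken mod 6.
Σ = (-6) + (-34) + (-16) + (-46) + (1) + (-32) = -133
Signed area = Σ/2 = -66.5 (negative ⇒ clockwise traversal).

-66.5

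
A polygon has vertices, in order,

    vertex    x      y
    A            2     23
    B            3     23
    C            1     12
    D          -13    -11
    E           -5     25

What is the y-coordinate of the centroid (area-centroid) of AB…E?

2283/205

Apply Gauss's area formula. First the cross-terms c_i = x_i·y_{i+1} − x_{i+1}·y_i:
  -23, 13, 145, -380, -165  ⇒  2A = -410, A = -205.
Then Σ (y_i + y_{i+1})·c_i = -13698, so ȳ = -13698 / (6·(-205)) = 2283/205.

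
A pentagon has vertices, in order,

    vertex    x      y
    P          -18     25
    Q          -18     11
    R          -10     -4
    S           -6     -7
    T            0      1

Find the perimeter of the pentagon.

|PQ| = √((0)² + (-14)²) = √196 = 14
|QR| = √((8)² + (-15)²) = √289 = 17
|RS| = √((4)² + (-3)²) = √25 = 5
|ST| = √((6)² + (8)²) = √100 = 10
|TP| = √((-18)² + (24)²) = √900 = 30
Perimeter = 14 + 17 + 5 + 10 + 30 = 76.

76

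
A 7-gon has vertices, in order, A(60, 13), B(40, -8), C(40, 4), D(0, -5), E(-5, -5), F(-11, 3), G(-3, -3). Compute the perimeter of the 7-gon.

|AB| = √((-20)² + (-21)²) = √841 = 29
|BC| = √((0)² + (12)²) = √144 = 12
|CD| = √((-40)² + (-9)²) = √1681 = 41
|DE| = √((-5)² + (0)²) = √25 = 5
|EF| = √((-6)² + (8)²) = √100 = 10
|FG| = √((8)² + (-6)²) = √100 = 10
|GA| = √((63)² + (16)²) = √4225 = 65
Perimeter = 29 + 12 + 41 + 5 + 10 + 10 + 65 = 172.

172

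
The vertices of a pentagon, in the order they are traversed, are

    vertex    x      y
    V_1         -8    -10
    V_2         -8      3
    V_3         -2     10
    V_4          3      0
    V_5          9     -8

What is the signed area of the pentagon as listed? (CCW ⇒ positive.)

-193

Apply the surveyor's formula: 2A = Σ (x_i·y_{i+1} − x_{i+1}·y_i), indices taken mod 5.
Σ = (-104) + (-74) + (-30) + (-24) + (-154) = -386
Signed area = Σ/2 = -193 (negative ⇒ clockwise traversal).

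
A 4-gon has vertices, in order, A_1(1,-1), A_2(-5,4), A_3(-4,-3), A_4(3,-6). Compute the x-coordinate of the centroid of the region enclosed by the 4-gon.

-148/99

Apply the shoelace formula. First the cross-terms c_i = x_i·y_{i+1} − x_{i+1}·y_i:
  -1, 31, 33, 3  ⇒  2A = 66, A = 33.
Then Σ (x_i + x_{i+1})·c_i = -296, so x̄ = -296 / (6·33) = -148/99.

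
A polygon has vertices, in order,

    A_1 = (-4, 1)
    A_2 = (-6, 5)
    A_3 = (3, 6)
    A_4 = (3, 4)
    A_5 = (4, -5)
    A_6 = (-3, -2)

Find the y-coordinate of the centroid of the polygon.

251/204

Apply Gauss's area formula. First the cross-terms c_i = x_i·y_{i+1} − x_{i+1}·y_i:
  -14, -51, -6, -31, -23, -11  ⇒  2A = -136, A = -68.
Then Σ (y_i + y_{i+1})·c_i = -502, so ȳ = -502 / (6·(-68)) = 251/204.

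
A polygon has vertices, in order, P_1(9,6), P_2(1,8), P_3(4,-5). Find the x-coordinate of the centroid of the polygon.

14/3

Apply the shoelace formula. First the cross-terms c_i = x_i·y_{i+1} − x_{i+1}·y_i:
  66, -37, 69  ⇒  2A = 98, A = 49.
Then Σ (x_i + x_{i+1})·c_i = 1372, so x̄ = 1372 / (6·49) = 14/3.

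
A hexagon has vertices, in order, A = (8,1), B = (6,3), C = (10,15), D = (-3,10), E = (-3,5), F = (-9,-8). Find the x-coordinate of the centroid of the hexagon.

209/181

Apply the surveyor's formula. First the cross-terms c_i = x_i·y_{i+1} − x_{i+1}·y_i:
  18, 60, 145, 15, 69, 55  ⇒  2A = 362, A = 181.
Then Σ (x_i + x_{i+1})·c_i = 1254, so x̄ = 1254 / (6·181) = 209/181.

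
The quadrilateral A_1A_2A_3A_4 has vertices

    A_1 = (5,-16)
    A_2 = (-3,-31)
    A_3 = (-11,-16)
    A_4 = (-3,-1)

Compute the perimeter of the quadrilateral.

|A_1A_2| = √((-8)² + (-15)²) = √289 = 17
|A_2A_3| = √((-8)² + (15)²) = √289 = 17
|A_3A_4| = √((8)² + (15)²) = √289 = 17
|A_4A_1| = √((8)² + (-15)²) = √289 = 17
Perimeter = 17 + 17 + 17 + 17 = 68.

68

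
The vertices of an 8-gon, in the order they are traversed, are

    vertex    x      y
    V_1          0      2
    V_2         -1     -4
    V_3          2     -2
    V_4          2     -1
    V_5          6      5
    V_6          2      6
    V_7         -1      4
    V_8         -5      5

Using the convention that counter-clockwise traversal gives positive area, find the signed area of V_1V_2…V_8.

Apply the shoelace formula: 2A = Σ (x_i·y_{i+1} − x_{i+1}·y_i), indices taken mod 8.
Cross-terms: 2, 10, 2, 16, 26, 14, 15, -10  ⇒  Σ = 75
Signed area = Σ/2 = 37.5 (positive ⇒ counter-clockwise traversal).

37.5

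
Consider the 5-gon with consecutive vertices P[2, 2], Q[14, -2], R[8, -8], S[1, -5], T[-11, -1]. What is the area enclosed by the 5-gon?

118

Cross-terms: -32, -96, -32, -56, -20  ⇒  Σ = -236
Area = |Σ|/2 = 118.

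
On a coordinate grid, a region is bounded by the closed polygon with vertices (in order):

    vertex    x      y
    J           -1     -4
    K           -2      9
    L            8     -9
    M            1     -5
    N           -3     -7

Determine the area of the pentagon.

J→K: (-1)(9) − (-2)(-4) = -17
K→L: (-2)(-9) − (8)(9) = -54
L→M: (8)(-5) − (1)(-9) = -31
M→N: (1)(-7) − (-3)(-5) = -22
N→J: (-3)(-4) − (-1)(-7) = 5
Σ = -119
Area = |Σ|/2 = 59.5.

59.5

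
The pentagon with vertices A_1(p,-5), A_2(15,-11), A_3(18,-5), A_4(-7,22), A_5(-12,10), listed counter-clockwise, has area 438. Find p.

The doubled signed area Σ (x_i y_{i+1} − x_{i+1} y_i) is linear in p.
With p=0 it equals 813; the coefficient of p is -21 (from the two edges through A_1).
So -21·p + 813 = 2·438 = 876 ⇒ p = -3.

-3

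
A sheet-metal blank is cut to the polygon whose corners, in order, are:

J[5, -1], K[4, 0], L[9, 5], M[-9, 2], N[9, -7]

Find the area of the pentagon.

79

Apply Gauss's area formula: 2A = Σ (x_i·y_{i+1} − x_{i+1}·y_i), indices taken mod 5.
Cross-terms: 4, 20, 63, 45, 26  ⇒  Σ = 158
Area = |Σ|/2 = 79.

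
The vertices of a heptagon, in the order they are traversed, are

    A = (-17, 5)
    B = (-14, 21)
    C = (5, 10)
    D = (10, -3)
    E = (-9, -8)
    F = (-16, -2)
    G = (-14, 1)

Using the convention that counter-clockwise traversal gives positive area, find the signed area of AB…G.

Apply the shoelace (surveyor's) formula: 2A = Σ (x_i·y_{i+1} − x_{i+1}·y_i), indices taken mod 7.
Σ = (-287) + (-245) + (-115) + (-107) + (-110) + (-44) + (-53) = -961
Signed area = Σ/2 = -480.5 (negative ⇒ clockwise traversal).

-480.5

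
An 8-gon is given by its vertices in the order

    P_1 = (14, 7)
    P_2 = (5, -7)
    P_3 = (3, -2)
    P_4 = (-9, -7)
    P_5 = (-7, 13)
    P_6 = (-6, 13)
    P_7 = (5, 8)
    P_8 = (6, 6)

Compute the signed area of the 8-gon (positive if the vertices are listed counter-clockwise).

-256.5

Apply Gauss's area formula: 2A = Σ (x_i·y_{i+1} − x_{i+1}·y_i), indices taken mod 8.
P_1→P_2: (14)(-7) − (5)(7) = -133
P_2→P_3: (5)(-2) − (3)(-7) = 11
P_3→P_4: (3)(-7) − (-9)(-2) = -39
P_4→P_5: (-9)(13) − (-7)(-7) = -166
P_5→P_6: (-7)(13) − (-6)(13) = -13
P_6→P_7: (-6)(8) − (5)(13) = -113
P_7→P_8: (5)(6) − (6)(8) = -18
P_8→P_1: (6)(7) − (14)(6) = -42
Σ = -513
Signed area = Σ/2 = -256.5 (negative ⇒ clockwise traversal).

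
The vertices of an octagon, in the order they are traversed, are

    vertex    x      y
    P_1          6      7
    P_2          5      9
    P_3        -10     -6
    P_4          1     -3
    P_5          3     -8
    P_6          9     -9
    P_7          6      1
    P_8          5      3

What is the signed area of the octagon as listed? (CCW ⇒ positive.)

127

Cross-terms: 19, 60, 36, 1, 45, 63, 13, 17  ⇒  Σ = 254
Signed area = Σ/2 = 127 (positive ⇒ counter-clockwise traversal).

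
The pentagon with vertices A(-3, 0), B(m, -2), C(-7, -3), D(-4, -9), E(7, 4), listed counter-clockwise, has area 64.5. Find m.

Write out the shoelace sum; only the two edges meeting at B involve m:
2·Area = [((-3)·(-2) − m·0) + (m·(-3) − (-7)·(-2))] + 110
       = -3·m + 102 = 129
⇒ m = -9.

-9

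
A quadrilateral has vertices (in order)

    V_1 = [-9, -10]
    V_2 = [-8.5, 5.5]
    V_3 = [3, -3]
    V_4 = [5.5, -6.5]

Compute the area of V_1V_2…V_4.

Apply the surveyor's formula: 2A = Σ (x_i·y_{i+1} − x_{i+1}·y_i), indices taken mod 4.
Σ = (-134.5) + (9) + (-3) + (-113.5) = -242
Area = |Σ|/2 = 121.

121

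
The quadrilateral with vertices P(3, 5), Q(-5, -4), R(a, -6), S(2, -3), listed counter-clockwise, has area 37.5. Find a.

The doubled signed area Σ (x_i y_{i+1} − x_{i+1} y_i) is linear in a.
With a=0 it equals 74; the coefficient of a is 1 (from the two edges through R).
So 1·a + 74 = 2·37.5 = 75 ⇒ a = 1.

1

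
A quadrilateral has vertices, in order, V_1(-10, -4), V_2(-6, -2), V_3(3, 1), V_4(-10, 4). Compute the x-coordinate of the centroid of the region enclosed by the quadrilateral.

Apply the shoelace (surveyor's) formula. First the cross-terms c_i = x_i·y_{i+1} − x_{i+1}·y_i:
  -4, 0, 22, 80  ⇒  2A = 98, A = 49.
Then Σ (x_i + x_{i+1})·c_i = -1690, so x̄ = -1690 / (6·49) = -845/147.

-845/147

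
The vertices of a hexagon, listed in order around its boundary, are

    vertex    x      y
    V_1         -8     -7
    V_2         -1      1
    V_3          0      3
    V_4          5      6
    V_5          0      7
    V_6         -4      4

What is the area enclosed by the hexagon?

Apply the shoelace formula: 2A = Σ (x_i·y_{i+1} − x_{i+1}·y_i), indices taken mod 6.
Σ = (-15) + (-3) + (-15) + (35) + (28) + (60) = 90
Area = |Σ|/2 = 45.

45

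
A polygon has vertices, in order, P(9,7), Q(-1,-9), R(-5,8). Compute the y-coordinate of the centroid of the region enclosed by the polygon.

Apply the surveyor's formula. First the cross-terms c_i = x_i·y_{i+1} − x_{i+1}·y_i:
  -74, -53, -107  ⇒  2A = -234, A = -117.
Then Σ (y_i + y_{i+1})·c_i = -1404, so ȳ = -1404 / (6·(-117)) = 2.

2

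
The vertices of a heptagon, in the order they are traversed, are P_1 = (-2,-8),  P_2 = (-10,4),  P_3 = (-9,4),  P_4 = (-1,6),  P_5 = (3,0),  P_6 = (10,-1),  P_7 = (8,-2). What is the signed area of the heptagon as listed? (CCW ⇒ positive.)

Apply the shoelace (surveyor's) formula: 2A = Σ (x_i·y_{i+1} − x_{i+1}·y_i), indices taken mod 7.
Σ = (-88) + (-4) + (-50) + (-18) + (-3) + (-12) + (-68) = -243
Signed area = Σ/2 = -121.5 (negative ⇒ clockwise traversal).

-121.5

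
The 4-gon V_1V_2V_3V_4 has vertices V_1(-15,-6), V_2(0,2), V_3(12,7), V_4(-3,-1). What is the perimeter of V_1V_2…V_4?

60

|V_1V_2| = √((15)² + (8)²) = √289 = 17
|V_2V_3| = √((12)² + (5)²) = √169 = 13
|V_3V_4| = √((-15)² + (-8)²) = √289 = 17
|V_4V_1| = √((-12)² + (-5)²) = √169 = 13
Perimeter = 17 + 13 + 17 + 13 = 60.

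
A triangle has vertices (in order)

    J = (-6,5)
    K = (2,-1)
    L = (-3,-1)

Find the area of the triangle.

15

Apply the shoelace (surveyor's) formula: 2A = Σ (x_i·y_{i+1} − x_{i+1}·y_i), indices taken mod 3.
Cross-terms: -4, -5, -21  ⇒  Σ = -30
Area = |Σ|/2 = 15.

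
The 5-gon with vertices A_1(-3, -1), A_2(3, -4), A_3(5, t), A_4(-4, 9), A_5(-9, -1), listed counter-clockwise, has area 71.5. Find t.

-4

Write out the shoelace sum; only the two edges meeting at A_3 involve t:
2·Area = [(3·t − 5·(-4)) + (5·9 − (-4)·t)] + 106
       = 7·t + 171 = 143
⇒ t = -4.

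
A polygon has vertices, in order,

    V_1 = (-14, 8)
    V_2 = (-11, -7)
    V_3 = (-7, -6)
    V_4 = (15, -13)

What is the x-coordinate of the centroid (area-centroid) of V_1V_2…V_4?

-85/23

Apply the shoelace formula. First the cross-terms c_i = x_i·y_{i+1} − x_{i+1}·y_i:
  186, 17, 181, -62  ⇒  2A = 322, A = 161.
Then Σ (x_i + x_{i+1})·c_i = -3570, so x̄ = -3570 / (6·161) = -85/23.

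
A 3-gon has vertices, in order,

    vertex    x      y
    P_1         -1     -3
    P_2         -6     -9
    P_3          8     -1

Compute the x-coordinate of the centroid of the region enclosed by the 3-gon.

Apply the shoelace formula. First the cross-terms c_i = x_i·y_{i+1} − x_{i+1}·y_i:
  -9, 78, -25  ⇒  2A = 44, A = 22.
Then Σ (x_i + x_{i+1})·c_i = 44, so x̄ = 44 / (6·22) = 1/3.

1/3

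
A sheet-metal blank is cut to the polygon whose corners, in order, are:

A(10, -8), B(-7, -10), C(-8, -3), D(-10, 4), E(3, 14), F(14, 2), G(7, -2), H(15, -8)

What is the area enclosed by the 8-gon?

Apply the shoelace formula: 2A = Σ (x_i·y_{i+1} − x_{i+1}·y_i), indices taken mod 8.
Σ = (-156) + (-59) + (-62) + (-152) + (-190) + (-42) + (-26) + (-40) = -727
Area = |Σ|/2 = 363.5.

363.5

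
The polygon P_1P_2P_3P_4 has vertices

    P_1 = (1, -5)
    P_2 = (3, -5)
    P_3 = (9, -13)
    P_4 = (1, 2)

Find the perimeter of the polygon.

|P_1P_2| = √((2)² + (0)²) = √4 = 2
|P_2P_3| = √((6)² + (-8)²) = √100 = 10
|P_3P_4| = √((-8)² + (15)²) = √289 = 17
|P_4P_1| = √((0)² + (-7)²) = √49 = 7
Perimeter = 2 + 10 + 17 + 7 = 36.

36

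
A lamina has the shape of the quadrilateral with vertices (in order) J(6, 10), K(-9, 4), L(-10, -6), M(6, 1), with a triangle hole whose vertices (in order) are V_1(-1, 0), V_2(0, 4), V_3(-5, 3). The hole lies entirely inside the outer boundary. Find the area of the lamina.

Outer boundary:
Cross-terms: 114, 94, 26, 54  ⇒  Σ = 288
Area = |Σ|/2 = 144.
Hole:
V_1→V_2: (-1)(4) − (0)(0) = -4
V_2→V_3: (0)(3) − (-5)(4) = 20
V_3→V_1: (-5)(0) − (-1)(3) = 3
Σ = 19
Area = |Σ|/2 = 9.5.
Net area = 144 − 9.5 = 134.5.

134.5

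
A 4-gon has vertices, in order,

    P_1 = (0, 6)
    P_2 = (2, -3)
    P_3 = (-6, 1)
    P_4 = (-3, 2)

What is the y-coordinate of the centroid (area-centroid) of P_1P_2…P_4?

35/33

Apply the shoelace (surveyor's) formula. First the cross-terms c_i = x_i·y_{i+1} − x_{i+1}·y_i:
  -12, -16, -9, -18  ⇒  2A = -55, A = -27.5.
Then Σ (y_i + y_{i+1})·c_i = -175, so ȳ = -175 / (6·(-27.5)) = 35/33.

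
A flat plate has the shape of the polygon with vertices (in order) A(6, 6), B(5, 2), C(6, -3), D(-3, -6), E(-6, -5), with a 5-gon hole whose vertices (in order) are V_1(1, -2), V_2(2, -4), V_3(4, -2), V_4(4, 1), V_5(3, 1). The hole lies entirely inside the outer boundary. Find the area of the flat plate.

Outer boundary:
Apply Gauss's area formula: 2A = Σ (x_i·y_{i+1} − x_{i+1}·y_i), indices taken mod 5.
Σ = (-18) + (-27) + (-45) + (-21) + (-6) = -117
Area = |Σ|/2 = 58.5.
Hole:
Apply the surveyor's formula: 2A = Σ (x_i·y_{i+1} − x_{i+1}·y_i), indices taken mod 5.
V_1→V_2: (1)(-4) − (2)(-2) = 0
V_2→V_3: (2)(-2) − (4)(-4) = 12
V_3→V_4: (4)(1) − (4)(-2) = 12
V_4→V_5: (4)(1) − (3)(1) = 1
V_5→V_1: (3)(-2) − (1)(1) = -7
Σ = 18
Area = |Σ|/2 = 9.
Net area = 58.5 − 9 = 49.5.

49.5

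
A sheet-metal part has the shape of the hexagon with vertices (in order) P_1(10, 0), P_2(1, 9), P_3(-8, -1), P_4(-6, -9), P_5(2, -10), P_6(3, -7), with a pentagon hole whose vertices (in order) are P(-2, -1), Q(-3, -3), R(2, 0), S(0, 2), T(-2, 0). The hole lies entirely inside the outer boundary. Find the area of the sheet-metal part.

186

Outer boundary:
P_1→P_2: (10)(9) − (1)(0) = 90
P_2→P_3: (1)(-1) − (-8)(9) = 71
P_3→P_4: (-8)(-9) − (-6)(-1) = 66
P_4→P_5: (-6)(-10) − (2)(-9) = 78
P_5→P_6: (2)(-7) − (3)(-10) = 16
P_6→P_1: (3)(0) − (10)(-7) = 70
Σ = 391
Area = |Σ|/2 = 195.5.
Hole:
Apply the shoelace formula: 2A = Σ (x_i·y_{i+1} − x_{i+1}·y_i), indices taken mod 5.
Cross-terms: 3, 6, 4, 4, 2  ⇒  Σ = 19
Area = |Σ|/2 = 9.5.
Net area = 195.5 − 9.5 = 186.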